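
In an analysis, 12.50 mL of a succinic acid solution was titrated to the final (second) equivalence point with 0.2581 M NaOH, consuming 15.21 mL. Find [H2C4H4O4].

0.157 M

n(NaOH) = 0.2581 x 0.01521 = 0.003926 mol.
At the final (second) equivalence point, 2 mol OH^- react per mol H2C4H4O4, so n(H2C4H4O4) = 0.003926 / 2 = 0.001963 mol.
[H2C4H4O4] = 0.001963 / 0.01250 L = 0.157 M.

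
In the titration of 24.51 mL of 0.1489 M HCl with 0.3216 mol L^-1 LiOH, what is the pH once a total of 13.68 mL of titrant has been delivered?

12.29

n(acid) = 0.1489 x 0.02451 = 0.003650 mol; n(LiOH) added = 0.3216 x 0.01368 = 0.004399 mol.
Base is in excess by 0.004399 - 0.003650 = 0.0007499 mol in a total volume of 0.03819 L.
[OH^-] = 0.0007499/0.03819 = 0.01964 M, so pOH = 1.71 and pH = 14.00 - 1.71 = 12.29.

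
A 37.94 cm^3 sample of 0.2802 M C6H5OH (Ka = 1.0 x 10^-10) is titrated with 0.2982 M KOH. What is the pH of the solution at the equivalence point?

n(C6H5OH) = 0.2802 x 0.03794 = 0.01063 mol; V(KOH) at equivalence = 0.01063/0.2982 = 0.03565 L.
At equivalence all the acid is converted to C6H5O-; total volume = 0.03794 + 0.03565 = 0.07359 L, so [C6H5O-] = 0.01063/0.07359 = 0.1445 M.
Kb = Kw/Ka = 1.0e-14 / 1.0 x 10^-10 = 0.000100.
[OH^-] = sqrt(Kb x [C6H5O-]) = sqrt(0.000100 x 0.1445) = 0.00380 M.
pOH = 2.42, so pH = 14.00 - 2.42 = 11.58.

11.58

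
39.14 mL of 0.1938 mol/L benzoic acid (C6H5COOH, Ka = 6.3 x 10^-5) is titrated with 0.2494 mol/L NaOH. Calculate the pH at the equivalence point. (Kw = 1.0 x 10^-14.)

8.62

n(C6H5COOH) = 0.1938 x 0.03914 = 0.007585 mol; V(NaOH) at equivalence = 0.007585/0.2494 = 0.03041 L.
At equivalence all the acid is converted to C6H5COO-; total volume = 0.03914 + 0.03041 = 0.06955 L, so [C6H5COO-] = 0.007585/0.06955 = 0.1091 M.
Kb = Kw/Ka = 1.0e-14 / 6.3 x 10^-5 = 1.59e-10.
[OH^-] = sqrt(Kb x [C6H5COO-]) = sqrt(1.59e-10 x 0.1091) = 4.16e-6 M.
pOH = 5.38, so pH = 14.00 - 5.38 = 8.62.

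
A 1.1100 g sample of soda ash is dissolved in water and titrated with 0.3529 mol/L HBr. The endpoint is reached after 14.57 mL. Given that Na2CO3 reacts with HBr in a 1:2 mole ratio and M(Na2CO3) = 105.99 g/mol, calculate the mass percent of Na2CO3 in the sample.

n(HBr) = 0.3529 x 0.01457 = 0.005142 mol.
n(Na2CO3) = 0.005142 / 2 = 0.002571 mol.
mass of Na2CO3 = 0.002571 x 105.99 = 0.2725 g.
% purity = 0.2725 / 1.1100 x 100 = 24.5%.

24.5%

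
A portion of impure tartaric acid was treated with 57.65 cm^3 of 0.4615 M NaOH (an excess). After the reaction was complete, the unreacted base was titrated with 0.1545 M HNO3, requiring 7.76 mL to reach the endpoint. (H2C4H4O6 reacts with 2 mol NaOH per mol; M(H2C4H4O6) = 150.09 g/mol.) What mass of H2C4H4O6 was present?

Total n(NaOH) added = 0.4615 x 0.05765 = 0.02661 mol.
n(HNO3) used = 0.1545 x 0.007760 = 0.001199 mol, which equals the excess n(NaOH).
So n(NaOH) consumed by the sample = 0.02661 - 0.001199 = 0.02541 mol.
n(H2C4H4O6) = 0.02541 / 2 = 0.01270 mol.
mass = 0.01270 mol x 150.09 g/mol = 1.91 g.

1.91 g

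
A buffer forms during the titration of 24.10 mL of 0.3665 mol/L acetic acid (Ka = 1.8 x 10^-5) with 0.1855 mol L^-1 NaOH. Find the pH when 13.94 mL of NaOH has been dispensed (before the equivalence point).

4.36

Initial n(CH3COOH) = 0.3665 x 0.02410 = 0.008833 mol.
n(NaOH) added = 0.1855 x 0.01394 = 0.002586 mol, converting that many moles of CH3COOH to CH3COO-.
Remaining n(CH3COOH) = 0.006247 mol; n(CH3COO-) = 0.002586 mol.
By Henderson-Hasselbalch, pH = pKa + log([A^-]/[HA]) = 4.74 + log(0.002586/0.006247) = 4.74 + (-0.38) = 4.36.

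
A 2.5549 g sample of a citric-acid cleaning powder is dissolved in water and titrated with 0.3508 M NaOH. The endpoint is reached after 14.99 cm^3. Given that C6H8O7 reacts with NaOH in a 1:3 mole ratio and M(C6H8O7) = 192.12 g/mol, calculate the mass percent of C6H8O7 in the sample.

13.2%

n(NaOH) = 0.3508 x 0.01499 = 0.005258 mol.
n(C6H8O7) = 0.005258 / 3 = 0.001753 mol.
mass of C6H8O7 = 0.001753 x 192.12 = 0.3368 g.
% purity = 0.3368 / 2.5549 x 100 = 13.2%.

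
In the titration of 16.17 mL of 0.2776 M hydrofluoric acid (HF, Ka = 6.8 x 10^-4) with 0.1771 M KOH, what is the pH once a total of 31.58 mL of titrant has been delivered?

12.36

n(acid) = 0.2776 x 0.01617 = 0.004489 mol; n(KOH) added = 0.1771 x 0.03158 = 0.005593 mol.
Base is in excess by 0.005593 - 0.004489 = 0.001104 mol in a total volume of 0.04775 L.
[OH^-] = 0.001104/0.04775 = 0.02312 M, so pOH = 1.64 and pH = 14.00 - 1.64 = 12.36.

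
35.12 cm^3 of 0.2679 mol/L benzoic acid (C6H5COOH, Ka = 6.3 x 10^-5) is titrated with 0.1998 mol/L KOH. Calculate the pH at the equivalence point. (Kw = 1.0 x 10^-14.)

n(C6H5COOH) = 0.2679 x 0.03512 = 0.009409 mol; V(KOH) at equivalence = 0.009409/0.1998 = 0.04709 L.
At equivalence all the acid is converted to C6H5COO-; total volume = 0.03512 + 0.04709 = 0.08221 L, so [C6H5COO-] = 0.009409/0.08221 = 0.1144 M.
Kb = Kw/Ka = 1.0e-14 / 6.3 x 10^-5 = 1.59e-10.
[OH^-] = sqrt(Kb x [C6H5COO-]) = sqrt(1.59e-10 x 0.1144) = 4.26e-6 M.
pOH = 5.37, so pH = 14.00 - 5.37 = 8.63.

8.63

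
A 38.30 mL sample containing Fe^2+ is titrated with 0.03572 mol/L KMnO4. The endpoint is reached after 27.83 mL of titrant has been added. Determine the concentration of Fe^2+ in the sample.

n(KMnO4) = 0.03572 x 0.02783 = 0.0009941 mol.
From the balanced equation, 1 mol KMnO4 reacts with 5 mol Fe^2+, so n(Fe^2+) = 0.0009941 x 5/1 = 0.004970 mol.
[Fe^2+] = 0.004970 / 0.03830 L = 0.130 M.

0.130 M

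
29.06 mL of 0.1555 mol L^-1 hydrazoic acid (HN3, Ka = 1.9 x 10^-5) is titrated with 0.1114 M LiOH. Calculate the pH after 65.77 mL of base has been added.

n(acid) = 0.1555 x 0.02906 = 0.004519 mol; n(LiOH) added = 0.1114 x 0.06577 = 0.007327 mol.
Base is in excess by 0.007327 - 0.004519 = 0.002808 mol in a total volume of 0.09483 L.
[OH^-] = 0.002808/0.09483 = 0.02961 M, so pOH = 1.53 and pH = 14.00 - 1.53 = 12.47.

12.47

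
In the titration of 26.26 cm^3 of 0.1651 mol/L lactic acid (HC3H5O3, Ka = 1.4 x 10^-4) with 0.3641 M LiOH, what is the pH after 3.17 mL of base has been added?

3.41

Initial n(HC3H5O3) = 0.1651 x 0.02626 = 0.004336 mol.
n(LiOH) added = 0.3641 x 0.003170 = 0.001154 mol, converting that many moles of HC3H5O3 to C3H5O3-.
Remaining n(HC3H5O3) = 0.003181 mol; n(C3H5O3-) = 0.001154 mol.
By Henderson-Hasselbalch, pH = pKa + log([A^-]/[HA]) = 3.85 + log(0.001154/0.003181) = 3.85 + (-0.44) = 3.41.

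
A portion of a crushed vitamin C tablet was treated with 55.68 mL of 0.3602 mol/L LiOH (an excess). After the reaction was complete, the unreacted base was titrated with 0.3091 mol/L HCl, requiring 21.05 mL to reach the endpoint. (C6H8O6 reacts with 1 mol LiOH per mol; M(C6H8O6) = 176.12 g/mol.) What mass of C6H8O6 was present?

Total n(LiOH) added = 0.3602 x 0.05568 = 0.02006 mol.
n(HCl) used = 0.3091 x 0.02105 = 0.006507 mol, which equals the excess n(LiOH).
So n(LiOH) consumed by the sample = 0.02006 - 0.006507 = 0.01355 mol.
n(C6H8O6) = 0.01355 / 1 = 0.01355 mol.
mass = 0.01355 mol x 176.12 g/mol = 2.39 g.

2.39 g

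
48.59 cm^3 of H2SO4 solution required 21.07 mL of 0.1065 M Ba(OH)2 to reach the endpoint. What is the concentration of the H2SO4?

0.0462 M

n(Ba(OH)2) delivered = 0.1065 x 0.02107 = 0.002244 mol.
For a 1:1 reaction, n(H2SO4) = 0.002244 mol.
[H2SO4] = 0.002244 mol / 0.04859 L = 0.0462 M.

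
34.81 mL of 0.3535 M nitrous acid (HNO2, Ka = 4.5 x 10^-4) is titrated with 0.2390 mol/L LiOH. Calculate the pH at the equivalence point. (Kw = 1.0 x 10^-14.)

n(HNO2) = 0.3535 x 0.03481 = 0.01231 mol; V(LiOH) at equivalence = 0.01231/0.2390 = 0.05149 L.
At equivalence all the acid is converted to NO2-; total volume = 0.03481 + 0.05149 = 0.08630 L, so [NO2-] = 0.01231/0.08630 = 0.1426 M.
Kb = Kw/Ka = 1.0e-14 / 4.5 x 10^-4 = 2.22e-11.
[OH^-] = sqrt(Kb x [NO2-]) = sqrt(2.22e-11 x 0.1426) = 1.78e-6 M.
pOH = 5.75, so pH = 14.00 - 5.75 = 8.25.

8.25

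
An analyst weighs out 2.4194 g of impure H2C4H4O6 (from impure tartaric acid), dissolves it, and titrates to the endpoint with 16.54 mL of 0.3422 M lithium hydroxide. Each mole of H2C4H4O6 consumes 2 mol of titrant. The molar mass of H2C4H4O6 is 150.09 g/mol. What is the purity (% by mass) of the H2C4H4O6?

17.6%

n(LiOH) = 0.3422 x 0.01654 = 0.005660 mol.
n(H2C4H4O6) = 0.005660 / 2 = 0.002830 mol.
mass of H2C4H4O6 = 0.002830 x 150.09 = 0.4248 g.
% purity = 0.4248 / 2.4194 x 100 = 17.6%.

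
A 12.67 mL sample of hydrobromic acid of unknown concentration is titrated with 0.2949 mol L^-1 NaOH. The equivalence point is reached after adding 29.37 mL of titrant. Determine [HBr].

n(NaOH) delivered = 0.2949 x 0.02937 = 0.008661 mol.
For a 1:1 reaction, n(HBr) = 0.008661 mol.
[HBr] = 0.008661 mol / 0.01267 L = 0.684 M.

0.684 M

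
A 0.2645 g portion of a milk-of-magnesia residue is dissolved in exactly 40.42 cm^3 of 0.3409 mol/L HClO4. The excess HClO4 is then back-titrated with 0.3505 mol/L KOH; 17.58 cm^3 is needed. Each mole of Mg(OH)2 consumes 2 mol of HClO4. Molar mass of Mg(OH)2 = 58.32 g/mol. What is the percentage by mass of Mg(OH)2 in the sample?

Total n(HClO4) added = 0.3409 x 0.04042 = 0.01378 mol.
n(KOH) used = 0.3505 x 0.01758 = 0.006162 mol, which equals the excess n(HClO4).
So n(HClO4) consumed by the sample = 0.01378 - 0.006162 = 0.007617 mol.
n(Mg(OH)2) = 0.007617 / 2 = 0.003809 mol.
mass Mg(OH)2 = 0.003809 x 58.32 = 0.2221 g, so %Mg(OH)2 = 0.2221/0.2645 x 100 = 84.0%.

84.0%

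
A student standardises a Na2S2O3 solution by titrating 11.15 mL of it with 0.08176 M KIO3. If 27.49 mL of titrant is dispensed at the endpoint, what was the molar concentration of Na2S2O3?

1.21 M

n(KIO3) = 0.08176 x 0.02749 = 0.002248 mol.
From the balanced equation, 1 mol KIO3 reacts with 6 mol Na2S2O3, so n(Na2S2O3) = 0.002248 x 6/1 = 0.01349 mol.
[Na2S2O3] = 0.01349 / 0.01115 L = 1.21 M.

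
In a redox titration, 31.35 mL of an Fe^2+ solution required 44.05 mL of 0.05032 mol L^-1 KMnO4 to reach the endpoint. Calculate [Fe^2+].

n(KMnO4) = 0.05032 x 0.04405 = 0.002217 mol.
From the balanced equation, 1 mol KMnO4 reacts with 5 mol Fe^2+, so n(Fe^2+) = 0.002217 x 5/1 = 0.01108 mol.
[Fe^2+] = 0.01108 / 0.03135 L = 0.354 M.

0.354 M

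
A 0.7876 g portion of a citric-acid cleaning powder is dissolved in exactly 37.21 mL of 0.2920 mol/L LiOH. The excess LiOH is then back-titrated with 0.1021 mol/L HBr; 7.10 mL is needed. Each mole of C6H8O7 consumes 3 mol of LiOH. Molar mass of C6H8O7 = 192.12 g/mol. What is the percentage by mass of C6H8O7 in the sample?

Total n(LiOH) added = 0.2920 x 0.03721 = 0.01087 mol.
n(HBr) used = 0.1021 x 0.007100 = 0.0007249 mol, which equals the excess n(LiOH).
So n(LiOH) consumed by the sample = 0.01087 - 0.0007249 = 0.01014 mol.
n(C6H8O7) = 0.01014 / 3 = 0.003380 mol.
mass C6H8O7 = 0.003380 x 192.12 = 0.6494 g, so %C6H8O7 = 0.6494/0.7876 x 100 = 82.5%.

82.5%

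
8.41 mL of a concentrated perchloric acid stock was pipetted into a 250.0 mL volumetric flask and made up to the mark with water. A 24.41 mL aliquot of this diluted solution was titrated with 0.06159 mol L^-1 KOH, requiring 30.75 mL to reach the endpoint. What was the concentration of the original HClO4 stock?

n(KOH) = 0.06159 x 0.03075 = 0.001894 mol.
n(HClO4) in the aliquot = 0.001894 mol.
[diluted HClO4] = 0.001894 / 0.02441 = 0.07759 M.
Dilution factor = 250.0/8.410 = 29.73, so [stock] = 0.07759 x 29.73 = 2.31 M.

2.31 M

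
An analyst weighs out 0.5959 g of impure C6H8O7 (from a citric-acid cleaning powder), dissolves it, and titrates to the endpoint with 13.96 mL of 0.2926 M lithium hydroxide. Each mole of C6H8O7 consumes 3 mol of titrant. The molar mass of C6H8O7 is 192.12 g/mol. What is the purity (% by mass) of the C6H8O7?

n(LiOH) = 0.2926 x 0.01396 = 0.004085 mol.
n(C6H8O7) = 0.004085 / 3 = 0.001362 mol.
mass of C6H8O7 = 0.001362 x 192.12 = 0.2616 g.
% purity = 0.2616 / 0.5959 x 100 = 43.9%.

43.9%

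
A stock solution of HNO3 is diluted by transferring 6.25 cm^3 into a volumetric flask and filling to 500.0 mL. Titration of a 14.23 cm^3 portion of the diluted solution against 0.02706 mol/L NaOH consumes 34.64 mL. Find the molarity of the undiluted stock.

5.27 M

n(NaOH) = 0.02706 x 0.03464 = 0.0009374 mol.
n(HNO3) in the aliquot = 0.0009374 mol.
[diluted HNO3] = 0.0009374 / 0.01423 = 0.06587 M.
Dilution factor = 500.0/6.250 = 80.00, so [stock] = 0.06587 x 80.00 = 5.27 M.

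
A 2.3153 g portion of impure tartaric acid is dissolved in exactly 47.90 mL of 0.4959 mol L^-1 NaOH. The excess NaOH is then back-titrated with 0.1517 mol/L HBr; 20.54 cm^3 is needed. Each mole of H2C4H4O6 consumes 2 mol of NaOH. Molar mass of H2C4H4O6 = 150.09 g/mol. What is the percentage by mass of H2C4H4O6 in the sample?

Total n(NaOH) added = 0.4959 x 0.04790 = 0.02375 mol.
n(HBr) used = 0.1517 x 0.02054 = 0.003116 mol, which equals the excess n(NaOH).
So n(NaOH) consumed by the sample = 0.02375 - 0.003116 = 0.02064 mol.
n(H2C4H4O6) = 0.02064 / 2 = 0.01032 mol.
mass H2C4H4O6 = 0.01032 x 150.09 = 1.549 g, so %H2C4H4O6 = 1.549/2.3153 x 100 = 66.9%.

66.9%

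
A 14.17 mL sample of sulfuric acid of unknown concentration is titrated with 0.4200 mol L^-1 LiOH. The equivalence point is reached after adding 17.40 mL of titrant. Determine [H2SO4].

0.258 M

n(LiOH) delivered = 0.4200 x 0.01740 = 0.007308 mol.
The reaction is 1 H2SO4 + 2 LiOH, so n(H2SO4) = 0.007308 x 1/2 = 0.003654 mol.
[H2SO4] = 0.003654 mol / 0.01417 L = 0.258 M.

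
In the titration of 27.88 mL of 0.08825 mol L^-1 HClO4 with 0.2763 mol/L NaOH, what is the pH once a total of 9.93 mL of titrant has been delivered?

11.87

n(acid) = 0.08825 x 0.02788 = 0.002460 mol; n(NaOH) added = 0.2763 x 0.009930 = 0.002744 mol.
Base is in excess by 0.002744 - 0.002460 = 0.0002832 mol in a total volume of 0.03781 L.
[OH^-] = 0.0002832/0.03781 = 0.007491 M, so pOH = 2.13 and pH = 14.00 - 2.13 = 11.87.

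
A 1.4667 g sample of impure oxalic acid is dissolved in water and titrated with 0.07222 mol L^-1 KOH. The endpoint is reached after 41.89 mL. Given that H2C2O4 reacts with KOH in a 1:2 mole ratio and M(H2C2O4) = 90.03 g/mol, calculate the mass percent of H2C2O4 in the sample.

9.29%

n(KOH) = 0.07222 x 0.04189 = 0.003025 mol.
n(H2C2O4) = 0.003025 / 2 = 0.001513 mol.
mass of H2C2O4 = 0.001513 x 90.03 = 0.1362 g.
% purity = 0.1362 / 1.4667 x 100 = 9.29%.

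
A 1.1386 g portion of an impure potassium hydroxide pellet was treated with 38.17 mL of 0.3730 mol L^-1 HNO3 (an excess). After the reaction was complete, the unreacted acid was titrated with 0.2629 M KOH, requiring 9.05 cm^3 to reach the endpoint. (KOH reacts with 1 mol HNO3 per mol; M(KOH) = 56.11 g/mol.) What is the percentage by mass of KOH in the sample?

Total n(HNO3) added = 0.3730 x 0.03817 = 0.01424 mol.
n(KOH) used = 0.2629 x 0.009050 = 0.002379 mol, which equals the excess n(HNO3).
So n(HNO3) consumed by the sample = 0.01424 - 0.002379 = 0.01186 mol.
n(KOH) = 0.01186 / 1 = 0.01186 mol.
mass KOH = 0.01186 x 56.11 = 0.6654 g, so %KOH = 0.6654/1.1386 x 100 = 58.4%.

58.4%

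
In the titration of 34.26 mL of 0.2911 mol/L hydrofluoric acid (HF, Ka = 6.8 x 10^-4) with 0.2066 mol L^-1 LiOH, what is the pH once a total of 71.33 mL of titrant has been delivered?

n(acid) = 0.2911 x 0.03426 = 0.009973 mol; n(LiOH) added = 0.2066 x 0.07133 = 0.01474 mol.
Base is in excess by 0.01474 - 0.009973 = 0.004764 mol in a total volume of 0.1056 L.
[OH^-] = 0.004764/0.1056 = 0.04511 M, so pOH = 1.35 and pH = 14.00 - 1.35 = 12.65.

12.65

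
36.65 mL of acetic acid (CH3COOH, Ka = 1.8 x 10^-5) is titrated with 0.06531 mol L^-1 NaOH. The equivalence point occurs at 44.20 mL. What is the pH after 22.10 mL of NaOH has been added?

4.74

22.10 mL is exactly half the equivalence volume (44.20/2), i.e. the half-equivalence point.
There, n(HA) = n(A^-), so pH = pKa = -log(1.8 x 10^-5) = 4.74.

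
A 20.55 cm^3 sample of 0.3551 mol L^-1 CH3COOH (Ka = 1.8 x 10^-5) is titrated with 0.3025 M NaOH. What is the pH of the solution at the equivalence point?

8.98

n(CH3COOH) = 0.3551 x 0.02055 = 0.007297 mol; V(NaOH) at equivalence = 0.007297/0.3025 = 0.02412 L.
At equivalence all the acid is converted to CH3COO-; total volume = 0.02055 + 0.02412 = 0.04467 L, so [CH3COO-] = 0.007297/0.04467 = 0.1633 M.
Kb = Kw/Ka = 1.0e-14 / 1.8 x 10^-5 = 5.56e-10.
[OH^-] = sqrt(Kb x [CH3COO-]) = sqrt(5.56e-10 x 0.1633) = 9.53e-6 M.
pOH = 5.02, so pH = 14.00 - 5.02 = 8.98.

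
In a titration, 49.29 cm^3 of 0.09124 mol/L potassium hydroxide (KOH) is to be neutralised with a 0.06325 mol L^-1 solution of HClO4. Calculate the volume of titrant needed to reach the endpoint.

71.1 mL

n(KOH) = 0.09124 mol/L x 0.04929 L = 0.004497 mol.
At equivalence n(HClO4) = n(KOH) = 0.004497 mol.
V(HClO4) = 0.004497 / 0.06325 = 0.07110 L = 71.1 mL.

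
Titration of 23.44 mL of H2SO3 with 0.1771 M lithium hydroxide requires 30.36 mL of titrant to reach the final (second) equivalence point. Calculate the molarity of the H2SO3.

0.115 M

n(LiOH) = 0.1771 x 0.03036 = 0.005377 mol.
At the final (second) equivalence point, 2 mol OH^- react per mol H2SO3, so n(H2SO3) = 0.005377 / 2 = 0.002688 mol.
[H2SO3] = 0.002688 / 0.02344 L = 0.115 M.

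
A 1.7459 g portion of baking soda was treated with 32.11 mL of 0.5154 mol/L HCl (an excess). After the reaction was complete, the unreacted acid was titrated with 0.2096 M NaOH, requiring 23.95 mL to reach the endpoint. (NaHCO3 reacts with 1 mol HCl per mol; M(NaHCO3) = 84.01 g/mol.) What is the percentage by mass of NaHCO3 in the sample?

Total n(HCl) added = 0.5154 x 0.03211 = 0.01655 mol.
n(NaOH) used = 0.2096 x 0.02395 = 0.005020 mol, which equals the excess n(HCl).
So n(HCl) consumed by the sample = 0.01655 - 0.005020 = 0.01153 mol.
n(NaHCO3) = 0.01153 / 1 = 0.01153 mol.
mass NaHCO3 = 0.01153 x 84.01 = 0.9686 g, so %NaHCO3 = 0.9686/1.7459 x 100 = 55.5%.

55.5%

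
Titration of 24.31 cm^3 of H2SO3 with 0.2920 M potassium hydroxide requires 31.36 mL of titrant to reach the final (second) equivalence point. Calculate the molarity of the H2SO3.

n(KOH) = 0.2920 x 0.03136 = 0.009157 mol.
At the final (second) equivalence point, 2 mol OH^- react per mol H2SO3, so n(H2SO3) = 0.009157 / 2 = 0.004579 mol.
[H2SO3] = 0.004579 / 0.02431 L = 0.188 M.

0.188 M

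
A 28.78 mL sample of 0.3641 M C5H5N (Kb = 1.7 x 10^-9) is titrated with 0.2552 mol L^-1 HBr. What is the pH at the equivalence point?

3.03

n(C5H5N) = 0.3641 x 0.02878 = 0.01048 mol; V(HBr) at equivalence = 0.01048/0.2552 = 0.04106 L.
At equivalence the base is fully converted to C5H5NH+; total volume = 0.06984 L, so [C5H5NH+] = 0.01048/0.06984 = 0.1500 M.
Ka(C5H5NH+) = Kw/Kb = 1.0e-14 / 1.7 x 10^-9 = 5.88e-6.
[H^+] = sqrt(Ka x [C5H5NH+]) = sqrt(5.88e-6 x 0.1500) = 0.000939 M.
pH = -log(0.000939) = 3.03.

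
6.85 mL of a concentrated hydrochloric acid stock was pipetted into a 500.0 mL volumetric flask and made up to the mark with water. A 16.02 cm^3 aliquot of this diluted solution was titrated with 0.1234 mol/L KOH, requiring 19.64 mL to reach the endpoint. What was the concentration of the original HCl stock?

11.0 M

n(KOH) = 0.1234 x 0.01964 = 0.002424 mol.
n(HCl) in the aliquot = 0.002424 mol.
[diluted HCl] = 0.002424 / 0.01602 = 0.1513 M.
Dilution factor = 500.0/6.850 = 72.99, so [stock] = 0.1513 x 72.99 = 11.0 M.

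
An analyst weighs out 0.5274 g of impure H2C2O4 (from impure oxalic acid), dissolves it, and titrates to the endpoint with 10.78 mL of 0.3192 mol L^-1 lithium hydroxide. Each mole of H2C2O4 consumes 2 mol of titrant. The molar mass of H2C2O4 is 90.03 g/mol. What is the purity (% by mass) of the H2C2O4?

n(LiOH) = 0.3192 x 0.01078 = 0.003441 mol.
n(H2C2O4) = 0.003441 / 2 = 0.001720 mol.
mass of H2C2O4 = 0.001720 x 90.03 = 0.1549 g.
% purity = 0.1549 / 0.5274 x 100 = 29.4%.

29.4%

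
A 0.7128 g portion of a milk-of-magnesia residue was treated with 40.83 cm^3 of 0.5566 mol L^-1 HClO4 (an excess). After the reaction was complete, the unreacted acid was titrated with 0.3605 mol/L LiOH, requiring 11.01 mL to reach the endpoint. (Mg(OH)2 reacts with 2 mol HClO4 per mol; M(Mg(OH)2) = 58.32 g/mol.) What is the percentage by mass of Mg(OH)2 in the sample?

76.7%

Total n(HClO4) added = 0.5566 x 0.04083 = 0.02273 mol.
n(LiOH) used = 0.3605 x 0.01101 = 0.003969 mol, which equals the excess n(HClO4).
So n(HClO4) consumed by the sample = 0.02273 - 0.003969 = 0.01876 mol.
n(Mg(OH)2) = 0.01876 / 2 = 0.009378 mol.
mass Mg(OH)2 = 0.009378 x 58.32 = 0.5470 g, so %Mg(OH)2 = 0.5470/0.7128 x 100 = 76.7%.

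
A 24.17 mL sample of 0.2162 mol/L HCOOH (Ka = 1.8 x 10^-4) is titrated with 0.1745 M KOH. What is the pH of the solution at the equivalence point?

8.36

n(HCOOH) = 0.2162 x 0.02417 = 0.005226 mol; V(KOH) at equivalence = 0.005226/0.1745 = 0.02995 L.
At equivalence all the acid is converted to HCOO-; total volume = 0.02417 + 0.02995 = 0.05412 L, so [HCOO-] = 0.005226/0.05412 = 0.09656 M.
Kb = Kw/Ka = 1.0e-14 / 1.8 x 10^-4 = 5.56e-11.
[OH^-] = sqrt(Kb x [HCOO-]) = sqrt(5.56e-11 x 0.09656) = 2.32e-6 M.
pOH = 5.64, so pH = 14.00 - 5.64 = 8.36.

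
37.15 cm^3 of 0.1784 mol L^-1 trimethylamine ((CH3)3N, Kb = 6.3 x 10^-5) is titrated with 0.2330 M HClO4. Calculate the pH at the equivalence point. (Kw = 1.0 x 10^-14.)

n((CH3)3N) = 0.1784 x 0.03715 = 0.006628 mol; V(HClO4) at equivalence = 0.006628/0.2330 = 0.02844 L.
At equivalence the base is fully converted to (CH3)3NH+; total volume = 0.06559 L, so [(CH3)3NH+] = 0.006628/0.06559 = 0.1010 M.
Ka((CH3)3NH+) = Kw/Kb = 1.0e-14 / 6.3 x 10^-5 = 1.59e-10.
[H^+] = sqrt(Ka x [(CH3)3NH+]) = sqrt(1.59e-10 x 0.1010) = 4.00e-6 M.
pH = -log(4.00e-6) = 5.40.

5.40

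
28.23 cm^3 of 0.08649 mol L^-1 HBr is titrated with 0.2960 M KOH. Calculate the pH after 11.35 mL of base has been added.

n(acid) = 0.08649 x 0.02823 = 0.002442 mol; n(KOH) added = 0.2960 x 0.01135 = 0.003360 mol.
Base is in excess by 0.003360 - 0.002442 = 0.0009180 mol in a total volume of 0.03958 L.
[OH^-] = 0.0009180/0.03958 = 0.02319 M, so pOH = 1.63 and pH = 14.00 - 1.63 = 12.37.

12.37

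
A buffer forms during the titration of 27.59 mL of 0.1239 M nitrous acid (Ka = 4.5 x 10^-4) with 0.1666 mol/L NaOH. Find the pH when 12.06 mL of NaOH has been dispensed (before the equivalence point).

Initial n(HNO2) = 0.1239 x 0.02759 = 0.003418 mol.
n(NaOH) added = 0.1666 x 0.01206 = 0.002009 mol, converting that many moles of HNO2 to NO2-.
Remaining n(HNO2) = 0.001409 mol; n(NO2-) = 0.002009 mol.
By Henderson-Hasselbalch, pH = pKa + log([A^-]/[HA]) = 3.35 + log(0.002009/0.001409) = 3.35 + (+0.15) = 3.50.

3.50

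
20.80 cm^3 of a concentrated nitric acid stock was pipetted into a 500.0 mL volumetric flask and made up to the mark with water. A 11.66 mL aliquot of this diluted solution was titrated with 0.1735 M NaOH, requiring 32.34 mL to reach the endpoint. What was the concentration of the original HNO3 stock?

11.6 M

n(NaOH) = 0.1735 x 0.03234 = 0.005611 mol.
n(HNO3) in the aliquot = 0.005611 mol.
[diluted HNO3] = 0.005611 / 0.01166 = 0.4812 M.
Dilution factor = 500.0/20.80 = 24.04, so [stock] = 0.4812 x 24.04 = 11.6 M.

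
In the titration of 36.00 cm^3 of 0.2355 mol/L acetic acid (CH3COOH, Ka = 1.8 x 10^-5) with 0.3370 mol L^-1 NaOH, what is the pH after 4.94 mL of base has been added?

4.13

Initial n(CH3COOH) = 0.2355 x 0.03600 = 0.008478 mol.
n(NaOH) added = 0.3370 x 0.004940 = 0.001665 mol, converting that many moles of CH3COOH to CH3COO-.
Remaining n(CH3COOH) = 0.006813 mol; n(CH3COO-) = 0.001665 mol.
By Henderson-Hasselbalch, pH = pKa + log([A^-]/[HA]) = 4.74 + log(0.001665/0.006813) = 4.74 + (-0.61) = 4.13.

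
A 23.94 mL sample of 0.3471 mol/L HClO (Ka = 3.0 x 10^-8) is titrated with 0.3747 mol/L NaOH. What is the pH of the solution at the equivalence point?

n(HClO) = 0.3471 x 0.02394 = 0.008310 mol; V(NaOH) at equivalence = 0.008310/0.3747 = 0.02218 L.
At equivalence all the acid is converted to ClO-; total volume = 0.02394 + 0.02218 = 0.04612 L, so [ClO-] = 0.008310/0.04612 = 0.1802 M.
Kb = Kw/Ka = 1.0e-14 / 3.0 x 10^-8 = 3.33e-7.
[OH^-] = sqrt(Kb x [ClO-]) = sqrt(3.33e-7 x 0.1802) = 0.000245 M.
pOH = 3.61, so pH = 14.00 - 3.61 = 10.39.

10.39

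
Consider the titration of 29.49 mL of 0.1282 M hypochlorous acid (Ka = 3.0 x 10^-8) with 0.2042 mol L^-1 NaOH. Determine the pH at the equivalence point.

n(HClO) = 0.1282 x 0.02949 = 0.003781 mol; V(NaOH) at equivalence = 0.003781/0.2042 = 0.01851 L.
At equivalence all the acid is converted to ClO-; total volume = 0.02949 + 0.01851 = 0.04800 L, so [ClO-] = 0.003781/0.04800 = 0.07876 M.
Kb = Kw/Ka = 1.0e-14 / 3.0 x 10^-8 = 3.33e-7.
[OH^-] = sqrt(Kb x [ClO-]) = sqrt(3.33e-7 x 0.07876) = 0.000162 M.
pOH = 3.79, so pH = 14.00 - 3.79 = 10.21.

10.21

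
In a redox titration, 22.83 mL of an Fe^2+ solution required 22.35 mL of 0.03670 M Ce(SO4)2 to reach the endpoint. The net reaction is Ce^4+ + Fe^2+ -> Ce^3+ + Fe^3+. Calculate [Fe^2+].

0.0359 M

n(Ce(SO4)2) = 0.03670 x 0.02235 = 0.0008202 mol.
From the balanced equation, 1 mol Ce(SO4)2 reacts with 1 mol Fe^2+, so n(Fe^2+) = 0.0008202 x 1/1 = 0.0008202 mol.
[Fe^2+] = 0.0008202 / 0.02283 L = 0.0359 M.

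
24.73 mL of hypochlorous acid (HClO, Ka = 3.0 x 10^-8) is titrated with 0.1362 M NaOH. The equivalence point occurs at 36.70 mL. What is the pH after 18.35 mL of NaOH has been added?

18.35 mL is exactly half the equivalence volume (36.70/2), i.e. the half-equivalence point.
There, n(HA) = n(A^-), so pH = pKa = -log(3.0 x 10^-8) = 7.52.

7.52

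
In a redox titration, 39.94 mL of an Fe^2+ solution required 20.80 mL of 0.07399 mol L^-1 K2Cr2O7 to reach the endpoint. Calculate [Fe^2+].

0.231 M

n(K2Cr2O7) = 0.07399 x 0.02080 = 0.001539 mol.
From the balanced equation, 1 mol K2Cr2O7 reacts with 6 mol Fe^2+, so n(Fe^2+) = 0.001539 x 6/1 = 0.009234 mol.
[Fe^2+] = 0.009234 / 0.03994 L = 0.231 M.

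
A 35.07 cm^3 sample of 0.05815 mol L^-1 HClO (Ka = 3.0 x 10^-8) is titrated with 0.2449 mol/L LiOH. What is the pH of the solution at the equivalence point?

n(HClO) = 0.05815 x 0.03507 = 0.002039 mol; V(LiOH) at equivalence = 0.002039/0.2449 = 0.008327 L.
At equivalence all the acid is converted to ClO-; total volume = 0.03507 + 0.008327 = 0.04340 L, so [ClO-] = 0.002039/0.04340 = 0.04699 M.
Kb = Kw/Ka = 1.0e-14 / 3.0 x 10^-8 = 3.33e-7.
[OH^-] = sqrt(Kb x [ClO-]) = sqrt(3.33e-7 x 0.04699) = 0.000125 M.
pOH = 3.90, so pH = 14.00 - 3.90 = 10.10.

10.10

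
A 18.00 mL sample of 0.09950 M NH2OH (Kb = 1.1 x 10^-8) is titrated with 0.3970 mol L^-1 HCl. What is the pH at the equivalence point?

3.57

n(NH2OH) = 0.09950 x 0.01800 = 0.001791 mol; V(HCl) at equivalence = 0.001791/0.3970 = 0.004511 L.
At equivalence the base is fully converted to NH3OH+; total volume = 0.02251 L, so [NH3OH+] = 0.001791/0.02251 = 0.07956 M.
Ka(NH3OH+) = Kw/Kb = 1.0e-14 / 1.1 x 10^-8 = 9.09e-7.
[H^+] = sqrt(Ka x [NH3OH+]) = sqrt(9.09e-7 x 0.07956) = 0.000269 M.
pH = -log(0.000269) = 3.57.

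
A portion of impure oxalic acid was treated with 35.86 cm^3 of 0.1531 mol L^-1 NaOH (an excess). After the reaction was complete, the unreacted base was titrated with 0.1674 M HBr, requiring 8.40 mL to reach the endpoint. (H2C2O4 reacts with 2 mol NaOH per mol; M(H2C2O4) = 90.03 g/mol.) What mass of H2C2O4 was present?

Total n(NaOH) added = 0.1531 x 0.03586 = 0.005490 mol.
n(HBr) used = 0.1674 x 0.008400 = 0.001406 mol, which equals the excess n(NaOH).
So n(NaOH) consumed by the sample = 0.005490 - 0.001406 = 0.004084 mol.
n(H2C2O4) = 0.004084 / 2 = 0.002042 mol.
mass = 0.002042 mol x 90.03 g/mol = 0.184 g.

0.184 g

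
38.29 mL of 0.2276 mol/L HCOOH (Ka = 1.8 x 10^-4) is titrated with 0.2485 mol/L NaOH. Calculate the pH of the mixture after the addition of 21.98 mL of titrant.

Initial n(HCOOH) = 0.2276 x 0.03829 = 0.008715 mol.
n(NaOH) added = 0.2485 x 0.02198 = 0.005462 mol, converting that many moles of HCOOH to HCOO-.
Remaining n(HCOOH) = 0.003253 mol; n(HCOO-) = 0.005462 mol.
By Henderson-Hasselbalch, pH = pKa + log([A^-]/[HA]) = 3.74 + log(0.005462/0.003253) = 3.74 + (+0.23) = 3.97.

3.97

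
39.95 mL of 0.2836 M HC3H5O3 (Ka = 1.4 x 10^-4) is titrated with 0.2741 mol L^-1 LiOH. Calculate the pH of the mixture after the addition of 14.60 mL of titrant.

3.59

Initial n(HC3H5O3) = 0.2836 x 0.03995 = 0.01133 mol.
n(LiOH) added = 0.2741 x 0.01460 = 0.004002 mol, converting that many moles of HC3H5O3 to C3H5O3-.
Remaining n(HC3H5O3) = 0.007328 mol; n(C3H5O3-) = 0.004002 mol.
By Henderson-Hasselbalch, pH = pKa + log([A^-]/[HA]) = 3.85 + log(0.004002/0.007328) = 3.85 + (-0.26) = 3.59.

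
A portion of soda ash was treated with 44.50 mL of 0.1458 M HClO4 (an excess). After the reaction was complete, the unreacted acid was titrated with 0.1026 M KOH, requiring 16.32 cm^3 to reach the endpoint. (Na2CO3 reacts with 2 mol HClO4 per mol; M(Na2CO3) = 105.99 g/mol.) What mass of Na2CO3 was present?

Total n(HClO4) added = 0.1458 x 0.04450 = 0.006488 mol.
n(KOH) used = 0.1026 x 0.01632 = 0.001674 mol, which equals the excess n(HClO4).
So n(HClO4) consumed by the sample = 0.006488 - 0.001674 = 0.004814 mol.
n(Na2CO3) = 0.004814 / 2 = 0.002407 mol.
mass = 0.002407 mol x 105.99 g/mol = 0.255 g.

0.255 g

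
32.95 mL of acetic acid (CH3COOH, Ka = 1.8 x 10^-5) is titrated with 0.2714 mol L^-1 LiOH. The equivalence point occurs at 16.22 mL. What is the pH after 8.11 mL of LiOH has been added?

4.74

8.11 mL is exactly half the equivalence volume (16.22/2), i.e. the half-equivalence point.
There, n(HA) = n(A^-), so pH = pKa = -log(1.8 x 10^-5) = 4.74.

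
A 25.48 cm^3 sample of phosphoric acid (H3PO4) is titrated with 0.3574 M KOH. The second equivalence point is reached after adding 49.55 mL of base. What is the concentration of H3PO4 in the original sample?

n(KOH) = 0.3574 x 0.04955 = 0.01771 mol.
At the second equivalence point, 2 mol OH^- react per mol H3PO4, so n(H3PO4) = 0.01771 / 2 = 0.008855 mol.
[H3PO4] = 0.008855 / 0.02548 L = 0.348 M.

0.348 M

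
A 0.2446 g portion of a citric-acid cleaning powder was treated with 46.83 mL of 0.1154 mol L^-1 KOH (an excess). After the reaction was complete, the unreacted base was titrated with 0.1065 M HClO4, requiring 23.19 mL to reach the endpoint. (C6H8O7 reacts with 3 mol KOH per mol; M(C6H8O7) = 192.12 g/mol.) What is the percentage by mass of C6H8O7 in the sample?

76.8%

Total n(KOH) added = 0.1154 x 0.04683 = 0.005404 mol.
n(HClO4) used = 0.1065 x 0.02319 = 0.002470 mol, which equals the excess n(KOH).
So n(KOH) consumed by the sample = 0.005404 - 0.002470 = 0.002934 mol.
n(C6H8O7) = 0.002934 / 3 = 0.0009781 mol.
mass C6H8O7 = 0.0009781 x 192.12 = 0.1879 g, so %C6H8O7 = 0.1879/0.2446 x 100 = 76.8%.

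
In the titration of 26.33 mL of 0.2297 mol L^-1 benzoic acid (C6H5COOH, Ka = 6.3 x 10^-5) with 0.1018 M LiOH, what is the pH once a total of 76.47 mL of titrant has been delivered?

n(acid) = 0.2297 x 0.02633 = 0.006048 mol; n(LiOH) added = 0.1018 x 0.07647 = 0.007785 mol.
Base is in excess by 0.007785 - 0.006048 = 0.001737 mol in a total volume of 0.1028 L.
[OH^-] = 0.001737/0.1028 = 0.01689 M, so pOH = 1.77 and pH = 14.00 - 1.77 = 12.23.

12.23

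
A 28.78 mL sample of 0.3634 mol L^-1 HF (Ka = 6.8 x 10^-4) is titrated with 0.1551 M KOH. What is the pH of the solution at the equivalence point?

8.10

n(HF) = 0.3634 x 0.02878 = 0.01046 mol; V(KOH) at equivalence = 0.01046/0.1551 = 0.06743 L.
At equivalence all the acid is converted to F-; total volume = 0.02878 + 0.06743 = 0.09621 L, so [F-] = 0.01046/0.09621 = 0.1087 M.
Kb = Kw/Ka = 1.0e-14 / 6.8 x 10^-4 = 1.47e-11.
[OH^-] = sqrt(Kb x [F-]) = sqrt(1.47e-11 x 0.1087) = 1.26e-6 M.
pOH = 5.90, so pH = 14.00 - 5.90 = 8.10.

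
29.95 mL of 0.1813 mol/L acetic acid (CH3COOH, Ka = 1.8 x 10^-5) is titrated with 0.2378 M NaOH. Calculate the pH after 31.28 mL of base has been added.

n(acid) = 0.1813 x 0.02995 = 0.005430 mol; n(NaOH) added = 0.2378 x 0.03128 = 0.007438 mol.
Base is in excess by 0.007438 - 0.005430 = 0.002008 mol in a total volume of 0.06123 L.
[OH^-] = 0.002008/0.06123 = 0.03280 M, so pOH = 1.48 and pH = 14.00 - 1.48 = 12.52.

12.52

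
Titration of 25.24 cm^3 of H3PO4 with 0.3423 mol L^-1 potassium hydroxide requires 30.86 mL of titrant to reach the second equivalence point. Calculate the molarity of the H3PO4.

n(KOH) = 0.3423 x 0.03086 = 0.01056 mol.
At the second equivalence point, 2 mol OH^- react per mol H3PO4, so n(H3PO4) = 0.01056 / 2 = 0.005282 mol.
[H3PO4] = 0.005282 / 0.02524 L = 0.209 M.

0.209 M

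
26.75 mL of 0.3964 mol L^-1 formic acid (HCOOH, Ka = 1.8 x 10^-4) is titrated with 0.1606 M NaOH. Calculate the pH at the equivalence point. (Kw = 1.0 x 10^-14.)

n(HCOOH) = 0.3964 x 0.02675 = 0.01060 mol; V(NaOH) at equivalence = 0.01060/0.1606 = 0.06603 L.
At equivalence all the acid is converted to HCOO-; total volume = 0.02675 + 0.06603 = 0.09278 L, so [HCOO-] = 0.01060/0.09278 = 0.1143 M.
Kb = Kw/Ka = 1.0e-14 / 1.8 x 10^-4 = 5.56e-11.
[OH^-] = sqrt(Kb x [HCOO-]) = sqrt(5.56e-11 x 0.1143) = 2.52e-6 M.
pOH = 5.60, so pH = 14.00 - 5.60 = 8.40.

8.40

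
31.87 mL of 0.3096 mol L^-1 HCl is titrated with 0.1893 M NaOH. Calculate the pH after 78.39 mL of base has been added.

n(acid) = 0.3096 x 0.03187 = 0.009867 mol; n(NaOH) added = 0.1893 x 0.07839 = 0.01484 mol.
Base is in excess by 0.01484 - 0.009867 = 0.004972 mol in a total volume of 0.1103 L.
[OH^-] = 0.004972/0.1103 = 0.04510 M, so pOH = 1.35 and pH = 14.00 - 1.35 = 12.65.

12.65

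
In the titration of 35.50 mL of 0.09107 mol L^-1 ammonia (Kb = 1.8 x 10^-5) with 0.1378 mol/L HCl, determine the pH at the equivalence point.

n(NH3) = 0.09107 x 0.03550 = 0.003233 mol; V(HCl) at equivalence = 0.003233/0.1378 = 0.02346 L.
At equivalence the base is fully converted to NH4+; total volume = 0.05896 L, so [NH4+] = 0.003233/0.05896 = 0.05483 M.
Ka(NH4+) = Kw/Kb = 1.0e-14 / 1.8 x 10^-5 = 5.56e-10.
[H^+] = sqrt(Ka x [NH4+]) = sqrt(5.56e-10 x 0.05483) = 5.52e-6 M.
pH = -log(5.52e-6) = 5.26.

5.26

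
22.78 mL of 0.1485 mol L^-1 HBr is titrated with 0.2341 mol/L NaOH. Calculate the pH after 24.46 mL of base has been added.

n(acid) = 0.1485 x 0.02278 = 0.003383 mol; n(NaOH) added = 0.2341 x 0.02446 = 0.005726 mol.
Base is in excess by 0.005726 - 0.003383 = 0.002343 mol in a total volume of 0.04724 L.
[OH^-] = 0.002343/0.04724 = 0.04960 M, so pOH = 1.30 and pH = 14.00 - 1.30 = 12.70.

12.70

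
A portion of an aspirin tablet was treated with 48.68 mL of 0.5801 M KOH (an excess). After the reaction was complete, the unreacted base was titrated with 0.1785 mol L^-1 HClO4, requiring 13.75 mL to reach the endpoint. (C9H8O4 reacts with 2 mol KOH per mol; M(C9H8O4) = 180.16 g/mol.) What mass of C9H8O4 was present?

2.32 g

Total n(KOH) added = 0.5801 x 0.04868 = 0.02824 mol.
n(HClO4) used = 0.1785 x 0.01375 = 0.002454 mol, which equals the excess n(KOH).
So n(KOH) consumed by the sample = 0.02824 - 0.002454 = 0.02578 mol.
n(C9H8O4) = 0.02578 / 2 = 0.01289 mol.
mass = 0.01289 mol x 180.16 g/mol = 2.32 g.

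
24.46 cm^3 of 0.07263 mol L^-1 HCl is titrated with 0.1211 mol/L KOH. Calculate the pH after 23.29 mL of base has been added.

n(acid) = 0.07263 x 0.02446 = 0.001777 mol; n(KOH) added = 0.1211 x 0.02329 = 0.002820 mol.
Base is in excess by 0.002820 - 0.001777 = 0.001044 mol in a total volume of 0.04775 L.
[OH^-] = 0.001044/0.04775 = 0.02186 M, so pOH = 1.66 and pH = 14.00 - 1.66 = 12.34.

12.34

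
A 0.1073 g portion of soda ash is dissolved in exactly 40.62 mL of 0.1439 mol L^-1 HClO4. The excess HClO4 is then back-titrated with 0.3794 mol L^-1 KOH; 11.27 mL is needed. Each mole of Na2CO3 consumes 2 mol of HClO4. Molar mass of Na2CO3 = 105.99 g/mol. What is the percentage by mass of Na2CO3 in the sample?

77.5%

Total n(HClO4) added = 0.1439 x 0.04062 = 0.005845 mol.
n(KOH) used = 0.3794 x 0.01127 = 0.004276 mol, which equals the excess n(HClO4).
So n(HClO4) consumed by the sample = 0.005845 - 0.004276 = 0.001569 mol.
n(Na2CO3) = 0.001569 / 2 = 0.0007847 mol.
mass Na2CO3 = 0.0007847 x 105.99 = 0.08317 g, so %Na2CO3 = 0.08317/0.1073 x 100 = 77.5%.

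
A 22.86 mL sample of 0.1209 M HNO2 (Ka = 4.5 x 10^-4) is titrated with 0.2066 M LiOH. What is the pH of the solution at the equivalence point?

8.11

n(HNO2) = 0.1209 x 0.02286 = 0.002764 mol; V(LiOH) at equivalence = 0.002764/0.2066 = 0.01338 L.
At equivalence all the acid is converted to NO2-; total volume = 0.02286 + 0.01338 = 0.03624 L, so [NO2-] = 0.002764/0.03624 = 0.07627 M.
Kb = Kw/Ka = 1.0e-14 / 4.5 x 10^-4 = 2.22e-11.
[OH^-] = sqrt(Kb x [NO2-]) = sqrt(2.22e-11 x 0.07627) = 1.30e-6 M.
pOH = 5.89, so pH = 14.00 - 5.89 = 8.11.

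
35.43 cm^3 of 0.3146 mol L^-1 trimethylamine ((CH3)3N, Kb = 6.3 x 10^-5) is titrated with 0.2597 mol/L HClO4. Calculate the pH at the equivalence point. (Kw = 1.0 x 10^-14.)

n((CH3)3N) = 0.3146 x 0.03543 = 0.01115 mol; V(HClO4) at equivalence = 0.01115/0.2597 = 0.04292 L.
At equivalence the base is fully converted to (CH3)3NH+; total volume = 0.07835 L, so [(CH3)3NH+] = 0.01115/0.07835 = 0.1423 M.
Ka((CH3)3NH+) = Kw/Kb = 1.0e-14 / 6.3 x 10^-5 = 1.59e-10.
[H^+] = sqrt(Ka x [(CH3)3NH+]) = sqrt(1.59e-10 x 0.1423) = 4.75e-6 M.
pH = -log(4.75e-6) = 5.32.

5.32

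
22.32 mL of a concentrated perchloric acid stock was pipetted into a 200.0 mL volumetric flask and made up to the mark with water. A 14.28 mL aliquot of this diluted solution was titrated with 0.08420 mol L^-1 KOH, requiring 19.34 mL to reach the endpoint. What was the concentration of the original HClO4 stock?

n(KOH) = 0.08420 x 0.01934 = 0.001628 mol.
n(HClO4) in the aliquot = 0.001628 mol.
[diluted HClO4] = 0.001628 / 0.01428 = 0.1140 M.
Dilution factor = 200.0/22.32 = 8.961, so [stock] = 0.1140 x 8.961 = 1.02 M.

1.02 M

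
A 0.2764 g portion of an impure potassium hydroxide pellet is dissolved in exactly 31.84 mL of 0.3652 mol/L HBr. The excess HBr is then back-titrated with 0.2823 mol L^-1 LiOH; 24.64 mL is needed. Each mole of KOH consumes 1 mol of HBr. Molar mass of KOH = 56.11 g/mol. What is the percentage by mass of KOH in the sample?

Total n(HBr) added = 0.3652 x 0.03184 = 0.01163 mol.
n(LiOH) used = 0.2823 x 0.02464 = 0.006956 mol, which equals the excess n(HBr).
So n(HBr) consumed by the sample = 0.01163 - 0.006956 = 0.004672 mol.
n(KOH) = 0.004672 / 1 = 0.004672 mol.
mass KOH = 0.004672 x 56.11 = 0.2622 g, so %KOH = 0.2622/0.2764 x 100 = 94.8%.

94.8%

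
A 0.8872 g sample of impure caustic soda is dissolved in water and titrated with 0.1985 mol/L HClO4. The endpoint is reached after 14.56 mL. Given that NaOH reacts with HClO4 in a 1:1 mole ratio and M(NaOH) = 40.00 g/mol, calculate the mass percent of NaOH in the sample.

13.0%

n(HClO4) = 0.1985 x 0.01456 = 0.002890 mol.
n(NaOH) = 0.002890 / 1 = 0.002890 mol.
mass of NaOH = 0.002890 x 40.00 = 0.1156 g.
% purity = 0.1156 / 0.8872 x 100 = 13.0%.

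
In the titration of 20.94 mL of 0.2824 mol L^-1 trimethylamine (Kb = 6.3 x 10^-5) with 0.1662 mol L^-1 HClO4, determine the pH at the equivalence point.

n((CH3)3N) = 0.2824 x 0.02094 = 0.005913 mol; V(HClO4) at equivalence = 0.005913/0.1662 = 0.03558 L.
At equivalence the base is fully converted to (CH3)3NH+; total volume = 0.05652 L, so [(CH3)3NH+] = 0.005913/0.05652 = 0.1046 M.
Ka((CH3)3NH+) = Kw/Kb = 1.0e-14 / 6.3 x 10^-5 = 1.59e-10.
[H^+] = sqrt(Ka x [(CH3)3NH+]) = sqrt(1.59e-10 x 0.1046) = 4.08e-6 M.
pH = -log(4.08e-6) = 5.39.

5.39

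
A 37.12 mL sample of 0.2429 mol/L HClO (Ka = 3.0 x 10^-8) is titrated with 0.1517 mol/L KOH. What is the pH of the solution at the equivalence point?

10.25

n(HClO) = 0.2429 x 0.03712 = 0.009016 mol; V(KOH) at equivalence = 0.009016/0.1517 = 0.05944 L.
At equivalence all the acid is converted to ClO-; total volume = 0.03712 + 0.05944 = 0.09656 L, so [ClO-] = 0.009016/0.09656 = 0.09338 M.
Kb = Kw/Ka = 1.0e-14 / 3.0 x 10^-8 = 3.33e-7.
[OH^-] = sqrt(Kb x [ClO-]) = sqrt(3.33e-7 x 0.09338) = 0.000176 M.
pOH = 3.75, so pH = 14.00 - 3.75 = 10.25.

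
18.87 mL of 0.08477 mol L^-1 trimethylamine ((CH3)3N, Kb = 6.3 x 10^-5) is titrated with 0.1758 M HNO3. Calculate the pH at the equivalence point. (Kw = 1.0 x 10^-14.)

n((CH3)3N) = 0.08477 x 0.01887 = 0.001600 mol; V(HNO3) at equivalence = 0.001600/0.1758 = 0.009099 L.
At equivalence the base is fully converted to (CH3)3NH+; total volume = 0.02797 L, so [(CH3)3NH+] = 0.001600/0.02797 = 0.05719 M.
Ka((CH3)3NH+) = Kw/Kb = 1.0e-14 / 6.3 x 10^-5 = 1.59e-10.
[H^+] = sqrt(Ka x [(CH3)3NH+]) = sqrt(1.59e-10 x 0.05719) = 3.01e-6 M.
pH = -log(3.01e-6) = 5.52.

5.52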